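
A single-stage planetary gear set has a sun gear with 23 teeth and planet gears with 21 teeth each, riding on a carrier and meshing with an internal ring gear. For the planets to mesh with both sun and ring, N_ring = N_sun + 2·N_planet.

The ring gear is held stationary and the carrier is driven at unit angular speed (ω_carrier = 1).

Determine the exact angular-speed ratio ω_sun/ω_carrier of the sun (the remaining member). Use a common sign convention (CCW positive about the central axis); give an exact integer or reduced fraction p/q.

N_ring = 23 + 2·21 = 65
23(ω_s−ω_c) = −65(ω_r−ω_c),  ω_r=0, ω_c=1
ω_s = 1 − (65/23)(0−1) = 88/23
ω_s/ω_c = 88/23

88/23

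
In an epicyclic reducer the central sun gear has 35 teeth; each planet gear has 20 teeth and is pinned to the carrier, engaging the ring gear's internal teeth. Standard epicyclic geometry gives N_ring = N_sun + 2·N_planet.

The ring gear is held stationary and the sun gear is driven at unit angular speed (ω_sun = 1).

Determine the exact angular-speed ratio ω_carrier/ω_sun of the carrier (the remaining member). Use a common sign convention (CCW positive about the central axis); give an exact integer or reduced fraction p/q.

N_ring = 35 + 2·20 = 75
35(ω_s−ω_c) = −75(ω_r−ω_c),  ω_r=0, ω_s=1
35(1−ω_c) = −75(0−ω_c)  ⇒  110ω_c = 35  ⇒  ω_c = 7/22
ω_c/ω_s = 7/22

7/22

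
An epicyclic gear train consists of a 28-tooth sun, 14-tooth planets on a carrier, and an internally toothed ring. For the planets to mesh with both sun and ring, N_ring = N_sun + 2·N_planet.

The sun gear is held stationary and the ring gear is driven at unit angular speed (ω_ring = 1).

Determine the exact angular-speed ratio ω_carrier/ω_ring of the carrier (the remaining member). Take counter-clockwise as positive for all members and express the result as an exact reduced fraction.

2/3

N_ring = 28 + 2·14 = 56
28(ω_s−ω_c) = −56(ω_r−ω_c),  ω_s=0, ω_r=1
28(0−ω_c) = −56(1−ω_c)  ⇒  84ω_c = 56  ⇒  ω_c = 2/3
ω_c/ω_r = 2/3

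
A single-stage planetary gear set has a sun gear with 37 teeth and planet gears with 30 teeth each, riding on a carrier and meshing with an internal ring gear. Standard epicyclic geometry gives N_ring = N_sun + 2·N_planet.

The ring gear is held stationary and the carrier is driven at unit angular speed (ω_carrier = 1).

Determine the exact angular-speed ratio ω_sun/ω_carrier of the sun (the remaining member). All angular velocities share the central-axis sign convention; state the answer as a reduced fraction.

134/37

N_ring = 37 + 2·30 = 97
37(ω_s−ω_c) = −97(ω_r−ω_c),  ω_r=0, ω_c=1
ω_s = 1 − (97/37)(0−1) = 134/37
ω_s/ω_c = 134/37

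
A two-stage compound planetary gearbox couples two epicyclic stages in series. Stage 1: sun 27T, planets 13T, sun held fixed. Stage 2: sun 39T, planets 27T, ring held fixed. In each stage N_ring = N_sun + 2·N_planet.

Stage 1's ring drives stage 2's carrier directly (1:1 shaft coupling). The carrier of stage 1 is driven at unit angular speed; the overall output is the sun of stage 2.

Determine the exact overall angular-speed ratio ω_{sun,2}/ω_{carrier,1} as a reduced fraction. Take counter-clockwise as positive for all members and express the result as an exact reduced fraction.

3520/689

Stage 1: N_ring = 27 + 2·13 = 53
Stage 1: 27(ω_s−ω_c) = −53(ω_r−ω_c),  ω_s=0, ω_c=1
Stage 1: ω_r = 1 − (27/53)(0−1) = 80/53
  ⇒ ω_r¹/ω_c¹ = 80/53
Stage 2: N_ring = 39 + 2·27 = 93
Stage 2: 39(ω_s−ω_c) = −93(ω_r−ω_c),  ω_r=0, ω_c=1
Stage 2: ω_s = 1 − (93/39)(0−1) = 44/13
  ⇒ ω_s²/ω_c² = 44/13
Coupling ω_c² = ω_r¹ ⇒ overall = 80/53 × 44/13 = 3520/689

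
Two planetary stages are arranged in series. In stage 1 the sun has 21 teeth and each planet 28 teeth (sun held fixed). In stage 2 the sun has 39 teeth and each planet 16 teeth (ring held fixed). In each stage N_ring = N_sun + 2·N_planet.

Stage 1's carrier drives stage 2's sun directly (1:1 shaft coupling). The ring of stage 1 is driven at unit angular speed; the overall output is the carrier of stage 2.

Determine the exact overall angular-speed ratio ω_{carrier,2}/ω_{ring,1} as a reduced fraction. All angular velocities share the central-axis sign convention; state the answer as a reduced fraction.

39/140

Stage 1: N_ring = 21 + 2·28 = 77
Stage 1: 21(ω_s−ω_c) = −77(ω_r−ω_c),  ω_s=0, ω_r=1
Stage 1: 21(0−ω_c) = −77(1−ω_c)  ⇒  98ω_c = 77  ⇒  ω_c = 11/14
  ⇒ ω_c¹/ω_r¹ = 11/14
Stage 2: N_ring = 39 + 2·16 = 71
Stage 2: 39(ω_s−ω_c) = −71(ω_r−ω_c),  ω_r=0, ω_s=1
Stage 2: 39(1−ω_c) = −71(0−ω_c)  ⇒  110ω_c = 39  ⇒  ω_c = 39/110
  ⇒ ω_c²/ω_s² = 39/110
Coupling ω_s² = ω_c¹ ⇒ overall = 11/14 × 39/110 = 39/140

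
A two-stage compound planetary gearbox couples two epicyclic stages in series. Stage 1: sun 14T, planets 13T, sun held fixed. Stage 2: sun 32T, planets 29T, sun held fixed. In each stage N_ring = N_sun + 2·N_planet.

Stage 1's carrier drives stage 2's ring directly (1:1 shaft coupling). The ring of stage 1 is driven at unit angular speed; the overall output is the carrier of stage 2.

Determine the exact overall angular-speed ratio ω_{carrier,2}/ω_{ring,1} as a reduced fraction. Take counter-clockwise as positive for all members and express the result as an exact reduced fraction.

100/183

Stage 1: N_ring = 14 + 2·13 = 40
Stage 1: 14(ω_s−ω_c) = −40(ω_r−ω_c),  ω_s=0, ω_r=1
Stage 1: 14(0−ω_c) = −40(1−ω_c)  ⇒  54ω_c = 40  ⇒  ω_c = 20/27
  ⇒ ω_c¹/ω_r¹ = 20/27
Stage 2: N_ring = 32 + 2·29 = 90
Stage 2: 32(ω_s−ω_c) = −90(ω_r−ω_c),  ω_s=0, ω_r=1
Stage 2: 32(0−ω_c) = −90(1−ω_c)  ⇒  122ω_c = 90  ⇒  ω_c = 45/61
  ⇒ ω_c²/ω_r² = 45/61
Coupling ω_r² = ω_c¹ ⇒ overall = 20/27 × 45/61 = 100/183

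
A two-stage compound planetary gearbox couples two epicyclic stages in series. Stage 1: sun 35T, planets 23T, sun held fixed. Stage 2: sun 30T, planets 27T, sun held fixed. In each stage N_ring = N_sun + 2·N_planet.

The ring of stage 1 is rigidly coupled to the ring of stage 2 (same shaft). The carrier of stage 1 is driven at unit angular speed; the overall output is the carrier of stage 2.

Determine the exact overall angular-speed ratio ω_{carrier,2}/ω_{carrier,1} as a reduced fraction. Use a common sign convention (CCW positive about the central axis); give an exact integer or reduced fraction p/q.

Stage 1: N_ring = 35 + 2·23 = 81
Stage 1: 35(ω_s−ω_c) = −81(ω_r−ω_c),  ω_s=0, ω_c=1
Stage 1: ω_r = 1 − (35/81)(0−1) = 116/81
  ⇒ ω_r¹/ω_c¹ = 116/81
Stage 2: N_ring = 30 + 2·27 = 84
Stage 2: 30(ω_s−ω_c) = −84(ω_r−ω_c),  ω_s=0, ω_r=1
Stage 2: 30(0−ω_c) = −84(1−ω_c)  ⇒  114ω_c = 84  ⇒  ω_c = 14/19
  ⇒ ω_c²/ω_r² = 14/19
Coupling ω_r² = ω_r¹ ⇒ overall = 116/81 × 14/19 = 1624/1539

1624/1539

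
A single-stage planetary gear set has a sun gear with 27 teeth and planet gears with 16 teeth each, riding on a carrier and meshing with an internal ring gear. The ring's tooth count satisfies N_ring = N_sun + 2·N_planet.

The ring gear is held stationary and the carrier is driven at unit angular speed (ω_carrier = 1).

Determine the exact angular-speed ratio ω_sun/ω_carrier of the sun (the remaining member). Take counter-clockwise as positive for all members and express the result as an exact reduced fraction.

N_ring = 27 + 2·16 = 59
27(ω_s−ω_c) = −59(ω_r−ω_c),  ω_r=0, ω_c=1
ω_s = 1 − (59/27)(0−1) = 86/27
ω_s/ω_c = 86/27

86/27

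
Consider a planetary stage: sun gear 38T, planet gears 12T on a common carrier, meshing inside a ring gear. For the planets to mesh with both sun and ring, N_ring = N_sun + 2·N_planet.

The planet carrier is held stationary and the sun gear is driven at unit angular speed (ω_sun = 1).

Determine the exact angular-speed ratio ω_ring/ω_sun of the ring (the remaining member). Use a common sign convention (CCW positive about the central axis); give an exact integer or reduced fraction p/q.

-19/31

N_ring = 38 + 2·12 = 62
38(ω_s−ω_c) = −62(ω_r−ω_c),  ω_c=0, ω_s=1
ω_r = 0 − (38/62)(1−0) = -19/31
ω_r/ω_s = -19/31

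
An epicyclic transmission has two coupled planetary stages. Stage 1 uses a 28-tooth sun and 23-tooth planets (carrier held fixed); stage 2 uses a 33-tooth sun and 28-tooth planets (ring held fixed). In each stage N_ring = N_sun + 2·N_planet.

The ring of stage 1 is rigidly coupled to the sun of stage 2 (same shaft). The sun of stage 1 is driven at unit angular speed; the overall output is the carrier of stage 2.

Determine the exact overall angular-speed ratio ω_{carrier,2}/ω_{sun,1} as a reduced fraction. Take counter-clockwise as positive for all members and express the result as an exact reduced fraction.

-231/2257

Stage 1: N_ring = 28 + 2·23 = 74
Stage 1: 28(ω_s−ω_c) = −74(ω_r−ω_c),  ω_c=0, ω_s=1
Stage 1: ω_r = 0 − (28/74)(1−0) = -14/37
  ⇒ ω_r¹/ω_s¹ = -14/37
Stage 2: N_ring = 33 + 2·28 = 89
Stage 2: 33(ω_s−ω_c) = −89(ω_r−ω_c),  ω_r=0, ω_s=1
Stage 2: 33(1−ω_c) = −89(0−ω_c)  ⇒  122ω_c = 33  ⇒  ω_c = 33/122
  ⇒ ω_c²/ω_s² = 33/122
Coupling ω_s² = ω_r¹ ⇒ overall = -14/37 × 33/122 = -231/2257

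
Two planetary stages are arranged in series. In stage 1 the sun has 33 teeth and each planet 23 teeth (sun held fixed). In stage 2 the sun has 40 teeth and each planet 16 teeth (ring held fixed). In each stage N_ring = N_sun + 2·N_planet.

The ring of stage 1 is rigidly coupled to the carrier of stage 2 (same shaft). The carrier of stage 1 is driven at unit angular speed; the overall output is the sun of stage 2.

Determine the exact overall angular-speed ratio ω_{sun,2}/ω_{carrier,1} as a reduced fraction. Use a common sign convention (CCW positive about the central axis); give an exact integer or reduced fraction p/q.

Stage 1: N_ring = 33 + 2·23 = 79
Stage 1: 33(ω_s−ω_c) = −79(ω_r−ω_c),  ω_s=0, ω_c=1
Stage 1: ω_r = 1 − (33/79)(0−1) = 112/79
  ⇒ ω_r¹/ω_c¹ = 112/79
Stage 2: N_ring = 40 + 2·16 = 72
Stage 2: 40(ω_s−ω_c) = −72(ω_r−ω_c),  ω_r=0, ω_c=1
Stage 2: ω_s = 1 − (72/40)(0−1) = 14/5
  ⇒ ω_s²/ω_c² = 14/5
Coupling ω_c² = ω_r¹ ⇒ overall = 112/79 × 14/5 = 1568/395

1568/395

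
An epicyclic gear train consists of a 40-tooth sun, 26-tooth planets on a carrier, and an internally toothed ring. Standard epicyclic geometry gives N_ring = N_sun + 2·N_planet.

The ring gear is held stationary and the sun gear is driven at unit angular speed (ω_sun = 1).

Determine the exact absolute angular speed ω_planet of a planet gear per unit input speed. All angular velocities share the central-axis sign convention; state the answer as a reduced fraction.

-10/13

N_ring = 40 + 2·26 = 92
40(ω_s−ω_c) = −92(ω_r−ω_c),  ω_r=0, ω_s=1
40(1−ω_c) = −92(0−ω_c)  ⇒  132ω_c = 40  ⇒  ω_c = 10/33
sun–planet: 40·(1−10/33) = −26·(ω_p−ω_c)  ⇒  ω_p−ω_c = −(40/26)·(23/33) = -460/429
ω_p = 10/33 − 460/429 = -10/13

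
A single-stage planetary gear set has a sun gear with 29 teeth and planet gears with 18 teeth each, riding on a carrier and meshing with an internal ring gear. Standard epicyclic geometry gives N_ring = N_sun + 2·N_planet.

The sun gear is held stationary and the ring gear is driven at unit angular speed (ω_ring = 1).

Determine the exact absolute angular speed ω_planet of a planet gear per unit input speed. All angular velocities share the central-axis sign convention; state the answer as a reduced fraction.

65/36

N_ring = 29 + 2·18 = 65
29(ω_s−ω_c) = −65(ω_r−ω_c),  ω_s=0, ω_r=1
29(0−ω_c) = −65(1−ω_c)  ⇒  94ω_c = 65  ⇒  ω_c = 65/94
sun–planet: 29·(0−65/94) = −18·(ω_p−ω_c)  ⇒  ω_p−ω_c = −(29/18)·(-65/94) = 1885/1692
ω_p = 65/94 + 1885/1692 = 65/36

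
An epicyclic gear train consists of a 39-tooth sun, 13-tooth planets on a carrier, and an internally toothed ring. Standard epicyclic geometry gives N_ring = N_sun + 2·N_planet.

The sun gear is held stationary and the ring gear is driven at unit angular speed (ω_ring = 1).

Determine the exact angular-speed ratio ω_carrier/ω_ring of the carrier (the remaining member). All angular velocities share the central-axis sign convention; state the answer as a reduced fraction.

N_ring = 39 + 2·13 = 65
39(ω_s−ω_c) = −65(ω_r−ω_c),  ω_s=0, ω_r=1
39(0−ω_c) = −65(1−ω_c)  ⇒  104ω_c = 65  ⇒  ω_c = 5/8
ω_c/ω_r = 5/8

5/8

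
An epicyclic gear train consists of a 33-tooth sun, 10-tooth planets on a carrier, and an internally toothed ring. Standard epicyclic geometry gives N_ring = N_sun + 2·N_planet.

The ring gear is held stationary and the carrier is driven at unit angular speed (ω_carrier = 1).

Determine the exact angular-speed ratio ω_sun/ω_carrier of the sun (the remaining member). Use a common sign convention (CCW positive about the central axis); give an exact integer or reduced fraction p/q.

N_ring = 33 + 2·10 = 53
33(ω_s−ω_c) = −53(ω_r−ω_c),  ω_r=0, ω_c=1
ω_s = 1 − (53/33)(0−1) = 86/33
ω_s/ω_c = 86/33

86/33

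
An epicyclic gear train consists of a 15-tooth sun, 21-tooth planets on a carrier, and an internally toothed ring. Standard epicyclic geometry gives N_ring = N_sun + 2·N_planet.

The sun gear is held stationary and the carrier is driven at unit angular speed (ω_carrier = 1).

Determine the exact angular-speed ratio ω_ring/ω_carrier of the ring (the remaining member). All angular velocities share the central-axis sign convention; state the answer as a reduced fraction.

24/19

N_ring = 15 + 2·21 = 57
15(ω_s−ω_c) = −57(ω_r−ω_c),  ω_s=0, ω_c=1
ω_r = 1 − (15/57)(0−1) = 24/19
ω_r/ω_c = 24/19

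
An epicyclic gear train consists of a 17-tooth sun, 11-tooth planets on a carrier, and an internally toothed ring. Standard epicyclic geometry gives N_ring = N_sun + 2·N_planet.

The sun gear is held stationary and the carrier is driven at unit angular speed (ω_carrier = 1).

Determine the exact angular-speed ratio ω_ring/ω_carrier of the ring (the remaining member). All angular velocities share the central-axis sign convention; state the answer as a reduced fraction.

56/39

N_ring = 17 + 2·11 = 39
17(ω_s−ω_c) = −39(ω_r−ω_c),  ω_s=0, ω_c=1
ω_r = 1 − (17/39)(0−1) = 56/39
ω_r/ω_c = 56/39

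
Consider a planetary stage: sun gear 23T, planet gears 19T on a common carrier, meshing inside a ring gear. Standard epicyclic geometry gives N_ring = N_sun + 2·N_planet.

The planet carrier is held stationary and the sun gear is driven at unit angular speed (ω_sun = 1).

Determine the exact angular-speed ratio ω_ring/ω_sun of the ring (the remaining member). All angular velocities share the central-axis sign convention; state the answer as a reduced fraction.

-23/61

N_ring = 23 + 2·19 = 61
23(ω_s−ω_c) = −61(ω_r−ω_c),  ω_c=0, ω_s=1
ω_r = 0 − (23/61)(1−0) = -23/61
ω_r/ω_s = -23/61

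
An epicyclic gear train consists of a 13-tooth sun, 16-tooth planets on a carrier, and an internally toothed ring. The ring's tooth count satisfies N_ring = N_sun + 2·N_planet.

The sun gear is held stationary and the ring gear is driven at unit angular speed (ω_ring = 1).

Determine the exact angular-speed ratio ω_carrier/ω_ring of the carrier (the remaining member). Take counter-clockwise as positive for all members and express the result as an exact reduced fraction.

45/58

N_ring = 13 + 2·16 = 45
13(ω_s−ω_c) = −45(ω_r−ω_c),  ω_s=0, ω_r=1
13(0−ω_c) = −45(1−ω_c)  ⇒  58ω_c = 45  ⇒  ω_c = 45/58
ω_c/ω_r = 45/58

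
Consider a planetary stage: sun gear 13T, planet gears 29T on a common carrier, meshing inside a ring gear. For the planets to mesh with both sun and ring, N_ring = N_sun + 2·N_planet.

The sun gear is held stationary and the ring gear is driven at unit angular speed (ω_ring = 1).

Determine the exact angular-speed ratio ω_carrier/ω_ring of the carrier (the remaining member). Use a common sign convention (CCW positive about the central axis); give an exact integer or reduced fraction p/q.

N_ring = 13 + 2·29 = 71
13(ω_s−ω_c) = −71(ω_r−ω_c),  ω_s=0, ω_r=1
13(0−ω_c) = −71(1−ω_c)  ⇒  84ω_c = 71  ⇒  ω_c = 71/84
ω_c/ω_r = 71/84

71/84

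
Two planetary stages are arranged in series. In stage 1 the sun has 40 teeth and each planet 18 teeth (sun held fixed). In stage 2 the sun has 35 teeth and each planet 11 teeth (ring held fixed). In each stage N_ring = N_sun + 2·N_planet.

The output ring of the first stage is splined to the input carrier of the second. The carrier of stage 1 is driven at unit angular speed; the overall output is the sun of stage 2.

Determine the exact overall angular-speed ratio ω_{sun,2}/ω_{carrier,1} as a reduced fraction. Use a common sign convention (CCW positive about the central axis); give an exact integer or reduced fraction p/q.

2668/665

Stage 1: N_ring = 40 + 2·18 = 76
Stage 1: 40(ω_s−ω_c) = −76(ω_r−ω_c),  ω_s=0, ω_c=1
Stage 1: ω_r = 1 − (40/76)(0−1) = 29/19
  ⇒ ω_r¹/ω_c¹ = 29/19
Stage 2: N_ring = 35 + 2·11 = 57
Stage 2: 35(ω_s−ω_c) = −57(ω_r−ω_c),  ω_r=0, ω_c=1
Stage 2: ω_s = 1 − (57/35)(0−1) = 92/35
  ⇒ ω_s²/ω_c² = 92/35
Coupling ω_c² = ω_r¹ ⇒ overall = 29/19 × 92/35 = 2668/665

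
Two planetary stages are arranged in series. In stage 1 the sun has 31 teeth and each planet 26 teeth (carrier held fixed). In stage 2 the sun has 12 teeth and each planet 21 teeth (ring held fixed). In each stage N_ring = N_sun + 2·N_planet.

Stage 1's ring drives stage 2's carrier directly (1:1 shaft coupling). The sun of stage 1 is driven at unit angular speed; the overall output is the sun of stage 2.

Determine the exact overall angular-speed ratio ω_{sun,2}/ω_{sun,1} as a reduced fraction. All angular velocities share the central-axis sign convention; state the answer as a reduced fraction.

-341/166

Stage 1: N_ring = 31 + 2·26 = 83
Stage 1: 31(ω_s−ω_c) = −83(ω_r−ω_c),  ω_c=0, ω_s=1
Stage 1: ω_r = 0 − (31/83)(1−0) = -31/83
  ⇒ ω_r¹/ω_s¹ = -31/83
Stage 2: N_ring = 12 + 2·21 = 54
Stage 2: 12(ω_s−ω_c) = −54(ω_r−ω_c),  ω_r=0, ω_c=1
Stage 2: ω_s = 1 − (54/12)(0−1) = 11/2
  ⇒ ω_s²/ω_c² = 11/2
Coupling ω_c² = ω_r¹ ⇒ overall = -31/83 × 11/2 = -341/166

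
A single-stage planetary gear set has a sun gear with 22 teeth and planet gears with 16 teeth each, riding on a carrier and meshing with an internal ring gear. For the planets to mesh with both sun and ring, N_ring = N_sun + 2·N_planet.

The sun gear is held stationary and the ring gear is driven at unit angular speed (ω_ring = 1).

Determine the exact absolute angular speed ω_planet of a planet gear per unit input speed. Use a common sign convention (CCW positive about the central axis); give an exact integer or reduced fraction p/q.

27/16

N_ring = 22 + 2·16 = 54
22(ω_s−ω_c) = −54(ω_r−ω_c),  ω_s=0, ω_r=1
22(0−ω_c) = −54(1−ω_c)  ⇒  76ω_c = 54  ⇒  ω_c = 27/38
sun–planet: 22·(0−27/38) = −16·(ω_p−ω_c)  ⇒  ω_p−ω_c = −(22/16)·(-27/38) = 297/304
ω_p = 27/38 + 297/304 = 27/16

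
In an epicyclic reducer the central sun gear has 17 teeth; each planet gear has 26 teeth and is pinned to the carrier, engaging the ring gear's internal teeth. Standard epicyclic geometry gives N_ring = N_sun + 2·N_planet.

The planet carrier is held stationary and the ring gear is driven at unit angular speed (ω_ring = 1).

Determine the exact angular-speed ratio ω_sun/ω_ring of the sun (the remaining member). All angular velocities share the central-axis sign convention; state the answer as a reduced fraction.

N_ring = 17 + 2·26 = 69
17(ω_s−ω_c) = −69(ω_r−ω_c),  ω_c=0, ω_r=1
ω_s = 0 − (69/17)(1−0) = -69/17
ω_s/ω_r = -69/17

-69/17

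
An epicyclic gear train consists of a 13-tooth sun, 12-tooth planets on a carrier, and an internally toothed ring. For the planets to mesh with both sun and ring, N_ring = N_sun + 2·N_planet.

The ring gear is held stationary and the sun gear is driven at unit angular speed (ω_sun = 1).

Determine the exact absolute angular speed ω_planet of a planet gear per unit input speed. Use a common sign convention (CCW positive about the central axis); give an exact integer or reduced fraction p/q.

-13/24

N_ring = 13 + 2·12 = 37
13(ω_s−ω_c) = −37(ω_r−ω_c),  ω_r=0, ω_s=1
13(1−ω_c) = −37(0−ω_c)  ⇒  50ω_c = 13  ⇒  ω_c = 13/50
sun–planet: 13·(1−13/50) = −12·(ω_p−ω_c)  ⇒  ω_p−ω_c = −(13/12)·(37/50) = -481/600
ω_p = 13/50 − 481/600 = -13/24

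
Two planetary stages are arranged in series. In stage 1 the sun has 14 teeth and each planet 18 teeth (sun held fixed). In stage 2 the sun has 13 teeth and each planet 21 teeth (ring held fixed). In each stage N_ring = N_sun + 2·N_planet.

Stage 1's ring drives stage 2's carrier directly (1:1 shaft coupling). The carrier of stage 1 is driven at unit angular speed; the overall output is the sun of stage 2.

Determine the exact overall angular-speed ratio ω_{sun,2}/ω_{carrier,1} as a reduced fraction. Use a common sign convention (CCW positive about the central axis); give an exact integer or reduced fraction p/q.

Stage 1: N_ring = 14 + 2·18 = 50
Stage 1: 14(ω_s−ω_c) = −50(ω_r−ω_c),  ω_s=0, ω_c=1
Stage 1: ω_r = 1 − (14/50)(0−1) = 32/25
  ⇒ ω_r¹/ω_c¹ = 32/25
Stage 2: N_ring = 13 + 2·21 = 55
Stage 2: 13(ω_s−ω_c) = −55(ω_r−ω_c),  ω_r=0, ω_c=1
Stage 2: ω_s = 1 − (55/13)(0−1) = 68/13
  ⇒ ω_s²/ω_c² = 68/13
Coupling ω_c² = ω_r¹ ⇒ overall = 32/25 × 68/13 = 2176/325

2176/325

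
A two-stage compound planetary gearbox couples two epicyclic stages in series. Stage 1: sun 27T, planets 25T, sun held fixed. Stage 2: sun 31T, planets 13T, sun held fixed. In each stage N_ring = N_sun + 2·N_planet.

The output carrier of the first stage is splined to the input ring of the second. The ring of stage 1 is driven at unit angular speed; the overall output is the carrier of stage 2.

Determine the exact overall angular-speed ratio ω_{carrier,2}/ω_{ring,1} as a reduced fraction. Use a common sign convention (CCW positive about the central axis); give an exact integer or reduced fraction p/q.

399/832

Stage 1: N_ring = 27 + 2·25 = 77
Stage 1: 27(ω_s−ω_c) = −77(ω_r−ω_c),  ω_s=0, ω_r=1
Stage 1: 27(0−ω_c) = −77(1−ω_c)  ⇒  104ω_c = 77  ⇒  ω_c = 77/104
  ⇒ ω_c¹/ω_r¹ = 77/104
Stage 2: N_ring = 31 + 2·13 = 57
Stage 2: 31(ω_s−ω_c) = −57(ω_r−ω_c),  ω_s=0, ω_r=1
Stage 2: 31(0−ω_c) = −57(1−ω_c)  ⇒  88ω_c = 57  ⇒  ω_c = 57/88
  ⇒ ω_c²/ω_r² = 57/88
Coupling ω_r² = ω_c¹ ⇒ overall = 77/104 × 57/88 = 399/832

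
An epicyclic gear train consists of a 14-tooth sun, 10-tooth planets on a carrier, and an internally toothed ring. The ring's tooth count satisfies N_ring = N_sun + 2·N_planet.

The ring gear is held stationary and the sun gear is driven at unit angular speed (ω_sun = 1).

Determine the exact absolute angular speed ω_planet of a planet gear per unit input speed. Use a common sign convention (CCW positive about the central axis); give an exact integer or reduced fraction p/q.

-7/10

N_ring = 14 + 2·10 = 34
14(ω_s−ω_c) = −34(ω_r−ω_c),  ω_r=0, ω_s=1
14(1−ω_c) = −34(0−ω_c)  ⇒  48ω_c = 14  ⇒  ω_c = 7/24
sun–planet: 14·(1−7/24) = −10·(ω_p−ω_c)  ⇒  ω_p−ω_c = −(14/10)·(17/24) = -119/120
ω_p = 7/24 − 119/120 = -7/10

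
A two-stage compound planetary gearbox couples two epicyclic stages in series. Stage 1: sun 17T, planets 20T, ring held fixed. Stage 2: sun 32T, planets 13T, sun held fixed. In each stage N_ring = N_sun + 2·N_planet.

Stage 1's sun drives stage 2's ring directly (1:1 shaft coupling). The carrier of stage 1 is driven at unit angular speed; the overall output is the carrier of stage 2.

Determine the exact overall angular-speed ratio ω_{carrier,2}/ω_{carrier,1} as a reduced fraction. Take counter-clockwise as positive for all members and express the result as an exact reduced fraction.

Stage 1: N_ring = 17 + 2·20 = 57
Stage 1: 17(ω_s−ω_c) = −57(ω_r−ω_c),  ω_r=0, ω_c=1
Stage 1: ω_s = 1 − (57/17)(0−1) = 74/17
  ⇒ ω_s¹/ω_c¹ = 74/17
Stage 2: N_ring = 32 + 2·13 = 58
Stage 2: 32(ω_s−ω_c) = −58(ω_r−ω_c),  ω_s=0, ω_r=1
Stage 2: 32(0−ω_c) = −58(1−ω_c)  ⇒  90ω_c = 58  ⇒  ω_c = 29/45
  ⇒ ω_c²/ω_r² = 29/45
Coupling ω_r² = ω_s¹ ⇒ overall = 74/17 × 29/45 = 2146/765

2146/765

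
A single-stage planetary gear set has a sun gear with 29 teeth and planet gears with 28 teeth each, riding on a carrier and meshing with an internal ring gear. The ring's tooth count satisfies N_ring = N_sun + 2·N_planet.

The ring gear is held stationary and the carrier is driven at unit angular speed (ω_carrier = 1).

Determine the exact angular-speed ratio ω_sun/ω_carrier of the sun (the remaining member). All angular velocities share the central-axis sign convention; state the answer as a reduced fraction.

114/29

N_ring = 29 + 2·28 = 85
29(ω_s−ω_c) = −85(ω_r−ω_c),  ω_r=0, ω_c=1
ω_s = 1 − (85/29)(0−1) = 114/29
ω_s/ω_c = 114/29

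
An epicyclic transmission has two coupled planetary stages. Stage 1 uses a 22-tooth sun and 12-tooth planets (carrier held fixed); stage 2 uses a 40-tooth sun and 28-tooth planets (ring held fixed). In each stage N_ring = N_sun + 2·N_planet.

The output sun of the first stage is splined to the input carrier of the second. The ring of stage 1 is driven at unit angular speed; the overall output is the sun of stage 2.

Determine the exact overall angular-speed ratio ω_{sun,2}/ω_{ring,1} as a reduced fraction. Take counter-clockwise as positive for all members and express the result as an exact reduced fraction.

Stage 1: N_ring = 22 + 2·12 = 46
Stage 1: 22(ω_s−ω_c) = −46(ω_r−ω_c),  ω_c=0, ω_r=1
Stage 1: ω_s = 0 − (46/22)(1−0) = -23/11
  ⇒ ω_s¹/ω_r¹ = -23/11
Stage 2: N_ring = 40 + 2·28 = 96
Stage 2: 40(ω_s−ω_c) = −96(ω_r−ω_c),  ω_r=0, ω_c=1
Stage 2: ω_s = 1 − (96/40)(0−1) = 17/5
  ⇒ ω_s²/ω_c² = 17/5
Coupling ω_c² = ω_s¹ ⇒ overall = -23/11 × 17/5 = -391/55

-391/55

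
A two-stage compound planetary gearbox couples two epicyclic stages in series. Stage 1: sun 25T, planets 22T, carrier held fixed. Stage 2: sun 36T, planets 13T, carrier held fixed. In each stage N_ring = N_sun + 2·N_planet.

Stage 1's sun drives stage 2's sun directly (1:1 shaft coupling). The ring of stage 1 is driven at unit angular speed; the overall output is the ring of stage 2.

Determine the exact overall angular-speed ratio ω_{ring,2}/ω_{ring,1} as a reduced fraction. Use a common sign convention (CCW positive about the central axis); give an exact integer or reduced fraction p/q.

Stage 1: N_ring = 25 + 2·22 = 69
Stage 1: 25(ω_s−ω_c) = −69(ω_r−ω_c),  ω_c=0, ω_r=1
Stage 1: ω_s = 0 − (69/25)(1−0) = -69/25
  ⇒ ω_s¹/ω_r¹ = -69/25
Stage 2: N_ring = 36 + 2·13 = 62
Stage 2: 36(ω_s−ω_c) = −62(ω_r−ω_c),  ω_c=0, ω_s=1
Stage 2: ω_r = 0 − (36/62)(1−0) = -18/31
  ⇒ ω_r²/ω_s² = -18/31
Coupling ω_s² = ω_s¹ ⇒ overall = -69/25 × -18/31 = 1242/775

1242/775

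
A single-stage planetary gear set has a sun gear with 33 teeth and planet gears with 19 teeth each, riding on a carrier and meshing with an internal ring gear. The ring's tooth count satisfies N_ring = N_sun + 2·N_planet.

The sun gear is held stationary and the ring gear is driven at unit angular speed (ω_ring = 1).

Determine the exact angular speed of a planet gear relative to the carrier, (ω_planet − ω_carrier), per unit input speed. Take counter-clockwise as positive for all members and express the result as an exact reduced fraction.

2343/1976

N_ring = 33 + 2·19 = 71
33(ω_s−ω_c) = −71(ω_r−ω_c),  ω_s=0, ω_r=1
33(0−ω_c) = −71(1−ω_c)  ⇒  104ω_c = 71  ⇒  ω_c = 71/104
sun–planet: 33·(0−71/104) = −19·(ω_p−ω_c)  ⇒  ω_p−ω_c = −(33/19)·(-71/104) = 2343/1976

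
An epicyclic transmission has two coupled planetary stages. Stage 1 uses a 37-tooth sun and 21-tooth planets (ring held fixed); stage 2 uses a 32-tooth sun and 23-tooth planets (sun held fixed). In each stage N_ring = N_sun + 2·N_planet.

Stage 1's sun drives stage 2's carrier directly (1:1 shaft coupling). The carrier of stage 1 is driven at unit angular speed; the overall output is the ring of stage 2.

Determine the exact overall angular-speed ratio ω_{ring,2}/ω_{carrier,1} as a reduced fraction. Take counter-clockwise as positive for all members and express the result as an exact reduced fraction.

Stage 1: N_ring = 37 + 2·21 = 79
Stage 1: 37(ω_s−ω_c) = −79(ω_r−ω_c),  ω_r=0, ω_c=1
Stage 1: ω_s = 1 − (79/37)(0−1) = 116/37
  ⇒ ω_s¹/ω_c¹ = 116/37
Stage 2: N_ring = 32 + 2·23 = 78
Stage 2: 32(ω_s−ω_c) = −78(ω_r−ω_c),  ω_s=0, ω_c=1
Stage 2: ω_r = 1 − (32/78)(0−1) = 55/39
  ⇒ ω_r²/ω_c² = 55/39
Coupling ω_c² = ω_s¹ ⇒ overall = 116/37 × 55/39 = 6380/1443

6380/1443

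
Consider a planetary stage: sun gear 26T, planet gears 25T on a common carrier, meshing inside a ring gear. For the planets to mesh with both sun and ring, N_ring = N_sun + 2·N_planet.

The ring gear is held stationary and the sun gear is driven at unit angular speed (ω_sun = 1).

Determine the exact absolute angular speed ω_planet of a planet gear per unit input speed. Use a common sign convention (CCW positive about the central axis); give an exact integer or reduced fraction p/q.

N_ring = 26 + 2·25 = 76
26(ω_s−ω_c) = −76(ω_r−ω_c),  ω_r=0, ω_s=1
26(1−ω_c) = −76(0−ω_c)  ⇒  102ω_c = 26  ⇒  ω_c = 13/51
sun–planet: 26·(1−13/51) = −25·(ω_p−ω_c)  ⇒  ω_p−ω_c = −(26/25)·(38/51) = -988/1275
ω_p = 13/51 − 988/1275 = -13/25

-13/25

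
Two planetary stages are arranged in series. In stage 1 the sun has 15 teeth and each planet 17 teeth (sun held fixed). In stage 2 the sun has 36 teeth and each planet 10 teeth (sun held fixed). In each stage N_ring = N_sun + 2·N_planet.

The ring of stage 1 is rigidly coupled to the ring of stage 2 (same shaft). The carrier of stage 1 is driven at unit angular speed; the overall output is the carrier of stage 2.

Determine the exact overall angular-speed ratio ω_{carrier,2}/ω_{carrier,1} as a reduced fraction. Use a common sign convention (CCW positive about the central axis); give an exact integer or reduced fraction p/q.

Stage 1: N_ring = 15 + 2·17 = 49
Stage 1: 15(ω_s−ω_c) = −49(ω_r−ω_c),  ω_s=0, ω_c=1
Stage 1: ω_r = 1 − (15/49)(0−1) = 64/49
  ⇒ ω_r¹/ω_c¹ = 64/49
Stage 2: N_ring = 36 + 2·10 = 56
Stage 2: 36(ω_s−ω_c) = −56(ω_r−ω_c),  ω_s=0, ω_r=1
Stage 2: 36(0−ω_c) = −56(1−ω_c)  ⇒  92ω_c = 56  ⇒  ω_c = 14/23
  ⇒ ω_c²/ω_r² = 14/23
Coupling ω_r² = ω_r¹ ⇒ overall = 64/49 × 14/23 = 128/161

128/161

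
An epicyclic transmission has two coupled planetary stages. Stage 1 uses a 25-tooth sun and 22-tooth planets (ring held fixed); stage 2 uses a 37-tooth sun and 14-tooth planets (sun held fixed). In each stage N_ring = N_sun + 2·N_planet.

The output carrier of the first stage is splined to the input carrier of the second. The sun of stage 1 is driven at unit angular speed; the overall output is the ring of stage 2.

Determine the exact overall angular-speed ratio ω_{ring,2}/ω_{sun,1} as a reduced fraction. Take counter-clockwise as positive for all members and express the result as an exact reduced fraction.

255/611

Stage 1: N_ring = 25 + 2·22 = 69
Stage 1: 25(ω_s−ω_c) = −69(ω_r−ω_c),  ω_r=0, ω_s=1
Stage 1: 25(1−ω_c) = −69(0−ω_c)  ⇒  94ω_c = 25  ⇒  ω_c = 25/94
  ⇒ ω_c¹/ω_s¹ = 25/94
Stage 2: N_ring = 37 + 2·14 = 65
Stage 2: 37(ω_s−ω_c) = −65(ω_r−ω_c),  ω_s=0, ω_c=1
Stage 2: ω_r = 1 − (37/65)(0−1) = 102/65
  ⇒ ω_r²/ω_c² = 102/65
Coupling ω_c² = ω_c¹ ⇒ overall = 25/94 × 102/65 = 255/611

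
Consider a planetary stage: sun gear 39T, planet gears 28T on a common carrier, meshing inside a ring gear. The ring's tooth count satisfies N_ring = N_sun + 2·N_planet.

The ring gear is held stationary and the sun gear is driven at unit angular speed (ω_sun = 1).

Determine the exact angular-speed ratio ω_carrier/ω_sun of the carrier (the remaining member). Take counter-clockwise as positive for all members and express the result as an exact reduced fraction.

39/134

N_ring = 39 + 2·28 = 95
39(ω_s−ω_c) = −95(ω_r−ω_c),  ω_r=0, ω_s=1
39(1−ω_c) = −95(0−ω_c)  ⇒  134ω_c = 39  ⇒  ω_c = 39/134
ω_c/ω_s = 39/134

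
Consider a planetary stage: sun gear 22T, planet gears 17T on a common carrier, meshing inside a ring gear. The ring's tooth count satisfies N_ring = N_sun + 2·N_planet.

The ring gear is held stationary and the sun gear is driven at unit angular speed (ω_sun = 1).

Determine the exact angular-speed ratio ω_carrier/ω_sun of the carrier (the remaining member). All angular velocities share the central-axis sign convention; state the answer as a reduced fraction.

11/39

N_ring = 22 + 2·17 = 56
22(ω_s−ω_c) = −56(ω_r−ω_c),  ω_r=0, ω_s=1
22(1−ω_c) = −56(0−ω_c)  ⇒  78ω_c = 22  ⇒  ω_c = 11/39
ω_c/ω_s = 11/39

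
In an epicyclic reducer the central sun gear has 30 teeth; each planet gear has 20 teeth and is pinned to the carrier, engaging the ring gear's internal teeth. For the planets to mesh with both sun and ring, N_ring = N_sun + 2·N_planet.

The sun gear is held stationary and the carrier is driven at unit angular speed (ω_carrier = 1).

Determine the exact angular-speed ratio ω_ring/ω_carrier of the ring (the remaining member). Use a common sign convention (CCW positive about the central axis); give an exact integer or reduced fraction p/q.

N_ring = 30 + 2·20 = 70
30(ω_s−ω_c) = −70(ω_r−ω_c),  ω_s=0, ω_c=1
ω_r = 1 − (30/70)(0−1) = 10/7
ω_r/ω_c = 10/7

10/7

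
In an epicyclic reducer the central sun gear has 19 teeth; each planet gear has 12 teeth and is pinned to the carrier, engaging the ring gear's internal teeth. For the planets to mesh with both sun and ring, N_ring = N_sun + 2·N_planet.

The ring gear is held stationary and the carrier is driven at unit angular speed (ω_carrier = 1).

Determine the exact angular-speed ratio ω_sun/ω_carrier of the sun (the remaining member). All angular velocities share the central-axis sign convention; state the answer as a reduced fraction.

N_ring = 19 + 2·12 = 43
19(ω_s−ω_c) = −43(ω_r−ω_c),  ω_r=0, ω_c=1
ω_s = 1 − (43/19)(0−1) = 62/19
ω_s/ω_c = 62/19

62/19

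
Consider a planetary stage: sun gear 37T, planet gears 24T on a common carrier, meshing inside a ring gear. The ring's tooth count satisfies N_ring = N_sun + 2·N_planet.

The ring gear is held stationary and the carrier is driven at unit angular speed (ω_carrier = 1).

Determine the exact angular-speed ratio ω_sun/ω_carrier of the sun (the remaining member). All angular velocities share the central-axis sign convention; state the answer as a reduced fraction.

122/37

N_ring = 37 + 2·24 = 85
37(ω_s−ω_c) = −85(ω_r−ω_c),  ω_r=0, ω_c=1
ω_s = 1 − (85/37)(0−1) = 122/37
ω_s/ω_c = 122/37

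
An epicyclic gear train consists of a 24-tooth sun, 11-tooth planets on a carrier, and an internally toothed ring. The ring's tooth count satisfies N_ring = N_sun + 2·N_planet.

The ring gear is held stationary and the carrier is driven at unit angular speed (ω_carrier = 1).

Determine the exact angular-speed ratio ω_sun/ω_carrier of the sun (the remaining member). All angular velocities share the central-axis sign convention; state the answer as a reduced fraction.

35/12

N_ring = 24 + 2·11 = 46
24(ω_s−ω_c) = −46(ω_r−ω_c),  ω_r=0, ω_c=1
ω_s = 1 − (46/24)(0−1) = 35/12
ω_s/ω_c = 35/12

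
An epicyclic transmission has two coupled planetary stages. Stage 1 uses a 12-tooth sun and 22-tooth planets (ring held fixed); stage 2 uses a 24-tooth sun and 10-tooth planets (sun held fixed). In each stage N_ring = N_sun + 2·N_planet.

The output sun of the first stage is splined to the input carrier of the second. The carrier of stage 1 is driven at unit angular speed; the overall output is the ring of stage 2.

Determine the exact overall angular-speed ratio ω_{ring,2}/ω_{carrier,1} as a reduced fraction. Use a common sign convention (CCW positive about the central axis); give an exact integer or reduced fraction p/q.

289/33

Stage 1: N_ring = 12 + 2·22 = 56
Stage 1: 12(ω_s−ω_c) = −56(ω_r−ω_c),  ω_r=0, ω_c=1
Stage 1: ω_s = 1 − (56/12)(0−1) = 17/3
  ⇒ ω_s¹/ω_c¹ = 17/3
Stage 2: N_ring = 24 + 2·10 = 44
Stage 2: 24(ω_s−ω_c) = −44(ω_r−ω_c),  ω_s=0, ω_c=1
Stage 2: ω_r = 1 − (24/44)(0−1) = 17/11
  ⇒ ω_r²/ω_c² = 17/11
Coupling ω_c² = ω_s¹ ⇒ overall = 17/3 × 17/11 = 289/33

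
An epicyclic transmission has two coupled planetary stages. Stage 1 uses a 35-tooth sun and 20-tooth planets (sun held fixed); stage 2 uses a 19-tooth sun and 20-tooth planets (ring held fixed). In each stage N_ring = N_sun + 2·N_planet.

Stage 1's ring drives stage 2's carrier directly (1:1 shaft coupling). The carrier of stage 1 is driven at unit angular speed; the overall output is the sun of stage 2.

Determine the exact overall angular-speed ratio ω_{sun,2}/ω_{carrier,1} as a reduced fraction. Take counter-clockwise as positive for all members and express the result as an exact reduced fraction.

572/95

Stage 1: N_ring = 35 + 2·20 = 75
Stage 1: 35(ω_s−ω_c) = −75(ω_r−ω_c),  ω_s=0, ω_c=1
Stage 1: ω_r = 1 − (35/75)(0−1) = 22/15
  ⇒ ω_r¹/ω_c¹ = 22/15
Stage 2: N_ring = 19 + 2·20 = 59
Stage 2: 19(ω_s−ω_c) = −59(ω_r−ω_c),  ω_r=0, ω_c=1
Stage 2: ω_s = 1 − (59/19)(0−1) = 78/19
  ⇒ ω_s²/ω_c² = 78/19
Coupling ω_c² = ω_r¹ ⇒ overall = 22/15 × 78/19 = 572/95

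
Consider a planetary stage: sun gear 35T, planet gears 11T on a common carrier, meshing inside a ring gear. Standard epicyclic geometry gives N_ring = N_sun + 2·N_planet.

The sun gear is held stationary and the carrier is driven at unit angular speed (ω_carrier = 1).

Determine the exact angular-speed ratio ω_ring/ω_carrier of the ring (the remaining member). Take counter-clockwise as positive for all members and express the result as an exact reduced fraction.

N_ring = 35 + 2·11 = 57
35(ω_s−ω_c) = −57(ω_r−ω_c),  ω_s=0, ω_c=1
ω_r = 1 − (35/57)(0−1) = 92/57
ω_r/ω_c = 92/57

92/57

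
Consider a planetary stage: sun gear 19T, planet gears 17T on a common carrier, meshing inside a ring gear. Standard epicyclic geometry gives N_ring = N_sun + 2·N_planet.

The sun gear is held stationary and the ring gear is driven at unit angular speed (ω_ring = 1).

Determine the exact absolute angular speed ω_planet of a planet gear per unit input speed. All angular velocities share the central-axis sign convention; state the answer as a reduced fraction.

N_ring = 19 + 2·17 = 53
19(ω_s−ω_c) = −53(ω_r−ω_c),  ω_s=0, ω_r=1
19(0−ω_c) = −53(1−ω_c)  ⇒  72ω_c = 53  ⇒  ω_c = 53/72
sun–planet: 19·(0−53/72) = −17·(ω_p−ω_c)  ⇒  ω_p−ω_c = −(19/17)·(-53/72) = 1007/1224
ω_p = 53/72 + 1007/1224 = 53/34

53/34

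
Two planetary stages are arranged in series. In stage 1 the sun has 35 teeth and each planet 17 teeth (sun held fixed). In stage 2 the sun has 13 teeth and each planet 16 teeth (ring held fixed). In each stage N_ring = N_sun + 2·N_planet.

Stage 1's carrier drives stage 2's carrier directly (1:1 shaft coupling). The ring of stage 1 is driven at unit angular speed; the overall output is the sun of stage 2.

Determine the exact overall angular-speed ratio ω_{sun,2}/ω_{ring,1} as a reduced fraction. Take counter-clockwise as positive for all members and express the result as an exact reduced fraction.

2001/676

Stage 1: N_ring = 35 + 2·17 = 69
Stage 1: 35(ω_s−ω_c) = −69(ω_r−ω_c),  ω_s=0, ω_r=1
Stage 1: 35(0−ω_c) = −69(1−ω_c)  ⇒  104ω_c = 69  ⇒  ω_c = 69/104
  ⇒ ω_c¹/ω_r¹ = 69/104
Stage 2: N_ring = 13 + 2·16 = 45
Stage 2: 13(ω_s−ω_c) = −45(ω_r−ω_c),  ω_r=0, ω_c=1
Stage 2: ω_s = 1 − (45/13)(0−1) = 58/13
  ⇒ ω_s²/ω_c² = 58/13
Coupling ω_c² = ω_c¹ ⇒ overall = 69/104 × 58/13 = 2001/676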